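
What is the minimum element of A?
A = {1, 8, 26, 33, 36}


Set A = {1, 8, 26, 33, 36}
Elements in ascending order: 1, 8, 26, 33, 36
The smallest element is 1.

1


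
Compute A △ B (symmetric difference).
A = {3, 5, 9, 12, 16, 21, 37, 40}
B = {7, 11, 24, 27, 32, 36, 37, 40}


Set A = {3, 5, 9, 12, 16, 21, 37, 40}
Set B = {7, 11, 24, 27, 32, 36, 37, 40}
A △ B = (A \ B) ∪ (B \ A)
Elements in A but not B: {3, 5, 9, 12, 16, 21}
Elements in B but not A: {7, 11, 24, 27, 32, 36}
A △ B = {3, 5, 7, 9, 11, 12, 16, 21, 24, 27, 32, 36}

{3, 5, 7, 9, 11, 12, 16, 21, 24, 27, 32, 36}


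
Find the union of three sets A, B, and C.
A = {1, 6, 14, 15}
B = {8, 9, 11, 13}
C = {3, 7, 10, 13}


Set A = {1, 6, 14, 15}
Set B = {8, 9, 11, 13}
Set C = {3, 7, 10, 13}
First, A ∪ B = {1, 6, 8, 9, 11, 13, 14, 15}
Then, (A ∪ B) ∪ C = {1, 3, 6, 7, 8, 9, 10, 11, 13, 14, 15}

{1, 3, 6, 7, 8, 9, 10, 11, 13, 14, 15}


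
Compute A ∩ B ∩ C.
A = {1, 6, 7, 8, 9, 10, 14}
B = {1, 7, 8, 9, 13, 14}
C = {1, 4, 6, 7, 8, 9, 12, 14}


Set A = {1, 6, 7, 8, 9, 10, 14}
Set B = {1, 7, 8, 9, 13, 14}
Set C = {1, 4, 6, 7, 8, 9, 12, 14}
First, A ∩ B = {1, 7, 8, 9, 14}
Then, (A ∩ B) ∩ C = {1, 7, 8, 9, 14}

{1, 7, 8, 9, 14}


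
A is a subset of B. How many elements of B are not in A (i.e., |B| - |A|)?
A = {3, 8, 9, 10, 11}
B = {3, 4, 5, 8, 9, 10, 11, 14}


Set A = {3, 8, 9, 10, 11}, |A| = 5
Set B = {3, 4, 5, 8, 9, 10, 11, 14}, |B| = 8
Since A ⊆ B: B \ A = {4, 5, 14}
|B| - |A| = 8 - 5 = 3

3


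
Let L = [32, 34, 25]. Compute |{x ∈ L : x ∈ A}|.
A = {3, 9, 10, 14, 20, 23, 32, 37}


Set A = {3, 9, 10, 14, 20, 23, 32, 37}
Candidates: [32, 34, 25]
Check each candidate:
32 ∈ A, 34 ∉ A, 25 ∉ A
Count of candidates in A: 1

1


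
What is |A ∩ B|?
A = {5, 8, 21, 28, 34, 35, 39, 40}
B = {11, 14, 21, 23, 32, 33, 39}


Set A = {5, 8, 21, 28, 34, 35, 39, 40}
Set B = {11, 14, 21, 23, 32, 33, 39}
A ∩ B = {21, 39}
|A ∩ B| = 2

2


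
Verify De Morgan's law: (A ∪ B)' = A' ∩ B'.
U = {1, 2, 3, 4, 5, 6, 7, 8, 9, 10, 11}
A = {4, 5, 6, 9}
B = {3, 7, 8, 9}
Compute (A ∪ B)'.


U = {1, 2, 3, 4, 5, 6, 7, 8, 9, 10, 11}
A = {4, 5, 6, 9}, B = {3, 7, 8, 9}
A ∪ B = {3, 4, 5, 6, 7, 8, 9}
(A ∪ B)' = U \ (A ∪ B) = {1, 2, 10, 11}
Verification via A' ∩ B': A' = {1, 2, 3, 7, 8, 10, 11}, B' = {1, 2, 4, 5, 6, 10, 11}
A' ∩ B' = {1, 2, 10, 11} ✓

{1, 2, 10, 11}


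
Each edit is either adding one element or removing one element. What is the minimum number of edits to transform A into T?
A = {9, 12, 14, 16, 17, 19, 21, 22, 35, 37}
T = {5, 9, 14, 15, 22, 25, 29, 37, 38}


Set A = {9, 12, 14, 16, 17, 19, 21, 22, 35, 37}
Set T = {5, 9, 14, 15, 22, 25, 29, 37, 38}
Elements to remove from A (in A, not in T): {12, 16, 17, 19, 21, 35} → 6 removals
Elements to add to A (in T, not in A): {5, 15, 25, 29, 38} → 5 additions
Total edits = 6 + 5 = 11

11


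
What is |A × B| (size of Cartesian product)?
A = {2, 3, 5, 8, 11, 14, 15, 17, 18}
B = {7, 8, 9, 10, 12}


Set A = {2, 3, 5, 8, 11, 14, 15, 17, 18} has 9 elements.
Set B = {7, 8, 9, 10, 12} has 5 elements.
|A × B| = |A| × |B| = 9 × 5 = 45

45


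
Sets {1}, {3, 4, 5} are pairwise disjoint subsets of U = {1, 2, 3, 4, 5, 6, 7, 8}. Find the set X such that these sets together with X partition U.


U = {1, 2, 3, 4, 5, 6, 7, 8}
Shown blocks: {1}, {3, 4, 5}
A partition's blocks are pairwise disjoint and cover U, so the missing block = U \ (union of shown blocks).
Union of shown blocks: {1, 3, 4, 5}
Missing block = U \ (union) = {2, 6, 7, 8}

{2, 6, 7, 8}


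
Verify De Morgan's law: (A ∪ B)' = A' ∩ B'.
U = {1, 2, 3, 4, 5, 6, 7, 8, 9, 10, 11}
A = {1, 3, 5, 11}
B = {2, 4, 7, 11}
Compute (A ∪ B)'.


U = {1, 2, 3, 4, 5, 6, 7, 8, 9, 10, 11}
A = {1, 3, 5, 11}, B = {2, 4, 7, 11}
A ∪ B = {1, 2, 3, 4, 5, 7, 11}
(A ∪ B)' = U \ (A ∪ B) = {6, 8, 9, 10}
Verification via A' ∩ B': A' = {2, 4, 6, 7, 8, 9, 10}, B' = {1, 3, 5, 6, 8, 9, 10}
A' ∩ B' = {6, 8, 9, 10} ✓

{6, 8, 9, 10}


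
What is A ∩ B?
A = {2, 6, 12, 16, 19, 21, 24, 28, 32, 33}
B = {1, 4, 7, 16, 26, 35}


Set A = {2, 6, 12, 16, 19, 21, 24, 28, 32, 33}
Set B = {1, 4, 7, 16, 26, 35}
A ∩ B includes only elements in both sets.
Check each element of A against B:
2 ✗, 6 ✗, 12 ✗, 16 ✓, 19 ✗, 21 ✗, 24 ✗, 28 ✗, 32 ✗, 33 ✗
A ∩ B = {16}

{16}


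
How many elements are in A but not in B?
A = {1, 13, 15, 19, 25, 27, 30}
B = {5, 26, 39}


Set A = {1, 13, 15, 19, 25, 27, 30}
Set B = {5, 26, 39}
A \ B = {1, 13, 15, 19, 25, 27, 30}
|A \ B| = 7

7


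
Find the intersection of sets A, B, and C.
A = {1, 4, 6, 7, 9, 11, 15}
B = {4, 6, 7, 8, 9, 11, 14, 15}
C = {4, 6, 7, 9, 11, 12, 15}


Set A = {1, 4, 6, 7, 9, 11, 15}
Set B = {4, 6, 7, 8, 9, 11, 14, 15}
Set C = {4, 6, 7, 9, 11, 12, 15}
First, A ∩ B = {4, 6, 7, 9, 11, 15}
Then, (A ∩ B) ∩ C = {4, 6, 7, 9, 11, 15}

{4, 6, 7, 9, 11, 15}


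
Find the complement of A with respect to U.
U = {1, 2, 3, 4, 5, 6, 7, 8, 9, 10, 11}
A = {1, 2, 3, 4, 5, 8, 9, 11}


Universal set U = {1, 2, 3, 4, 5, 6, 7, 8, 9, 10, 11}
Set A = {1, 2, 3, 4, 5, 8, 9, 11}
A' = U \ A = elements in U but not in A
Checking each element of U:
1 (in A, exclude), 2 (in A, exclude), 3 (in A, exclude), 4 (in A, exclude), 5 (in A, exclude), 6 (not in A, include), 7 (not in A, include), 8 (in A, exclude), 9 (in A, exclude), 10 (not in A, include), 11 (in A, exclude)
A' = {6, 7, 10}

{6, 7, 10}


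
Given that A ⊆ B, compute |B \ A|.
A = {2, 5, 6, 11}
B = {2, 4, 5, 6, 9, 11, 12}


Set A = {2, 5, 6, 11}, |A| = 4
Set B = {2, 4, 5, 6, 9, 11, 12}, |B| = 7
Since A ⊆ B: B \ A = {4, 9, 12}
|B| - |A| = 7 - 4 = 3

3


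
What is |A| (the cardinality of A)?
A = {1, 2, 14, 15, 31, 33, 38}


Set A = {1, 2, 14, 15, 31, 33, 38}
Listing elements: 1, 2, 14, 15, 31, 33, 38
Counting: 7 elements
|A| = 7

7


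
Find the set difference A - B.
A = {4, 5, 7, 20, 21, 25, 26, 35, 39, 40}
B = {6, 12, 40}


Set A = {4, 5, 7, 20, 21, 25, 26, 35, 39, 40}
Set B = {6, 12, 40}
A \ B includes elements in A that are not in B.
Check each element of A:
4 (not in B, keep), 5 (not in B, keep), 7 (not in B, keep), 20 (not in B, keep), 21 (not in B, keep), 25 (not in B, keep), 26 (not in B, keep), 35 (not in B, keep), 39 (not in B, keep), 40 (in B, remove)
A \ B = {4, 5, 7, 20, 21, 25, 26, 35, 39}

{4, 5, 7, 20, 21, 25, 26, 35, 39}


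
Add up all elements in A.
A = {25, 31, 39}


Set A = {25, 31, 39}
Sum = 25 + 31 + 39 = 95

95


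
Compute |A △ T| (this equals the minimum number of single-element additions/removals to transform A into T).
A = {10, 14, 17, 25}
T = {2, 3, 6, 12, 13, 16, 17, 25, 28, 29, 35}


Set A = {10, 14, 17, 25}
Set T = {2, 3, 6, 12, 13, 16, 17, 25, 28, 29, 35}
Elements to remove from A (in A, not in T): {10, 14} → 2 removals
Elements to add to A (in T, not in A): {2, 3, 6, 12, 13, 16, 28, 29, 35} → 9 additions
Total edits = 2 + 9 = 11

11


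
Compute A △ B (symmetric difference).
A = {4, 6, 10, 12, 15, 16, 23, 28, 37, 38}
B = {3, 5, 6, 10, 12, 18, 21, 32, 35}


Set A = {4, 6, 10, 12, 15, 16, 23, 28, 37, 38}
Set B = {3, 5, 6, 10, 12, 18, 21, 32, 35}
A △ B = (A \ B) ∪ (B \ A)
Elements in A but not B: {4, 15, 16, 23, 28, 37, 38}
Elements in B but not A: {3, 5, 18, 21, 32, 35}
A △ B = {3, 4, 5, 15, 16, 18, 21, 23, 28, 32, 35, 37, 38}

{3, 4, 5, 15, 16, 18, 21, 23, 28, 32, 35, 37, 38}


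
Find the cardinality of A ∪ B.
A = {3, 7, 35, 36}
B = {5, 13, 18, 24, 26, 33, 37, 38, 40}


Set A = {3, 7, 35, 36}, |A| = 4
Set B = {5, 13, 18, 24, 26, 33, 37, 38, 40}, |B| = 9
A ∩ B = {}, |A ∩ B| = 0
|A ∪ B| = |A| + |B| - |A ∩ B| = 4 + 9 - 0 = 13

13


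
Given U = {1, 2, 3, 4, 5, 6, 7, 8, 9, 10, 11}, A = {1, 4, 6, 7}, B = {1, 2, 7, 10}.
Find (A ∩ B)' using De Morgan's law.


U = {1, 2, 3, 4, 5, 6, 7, 8, 9, 10, 11}
A = {1, 4, 6, 7}, B = {1, 2, 7, 10}
A ∩ B = {1, 7}
(A ∩ B)' = U \ (A ∩ B) = {2, 3, 4, 5, 6, 8, 9, 10, 11}
Verification via A' ∪ B': A' = {2, 3, 5, 8, 9, 10, 11}, B' = {3, 4, 5, 6, 8, 9, 11}
A' ∪ B' = {2, 3, 4, 5, 6, 8, 9, 10, 11} ✓

{2, 3, 4, 5, 6, 8, 9, 10, 11}


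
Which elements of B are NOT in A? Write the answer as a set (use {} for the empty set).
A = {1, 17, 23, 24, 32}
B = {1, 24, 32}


Set A = {1, 17, 23, 24, 32}
Set B = {1, 24, 32}
Check each element of B against A:
1 ∈ A, 24 ∈ A, 32 ∈ A
Elements of B not in A: {}

{}


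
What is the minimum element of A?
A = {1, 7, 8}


Set A = {1, 7, 8}
Elements in ascending order: 1, 7, 8
The smallest element is 1.

1


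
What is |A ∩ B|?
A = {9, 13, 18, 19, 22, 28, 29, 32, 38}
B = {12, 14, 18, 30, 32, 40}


Set A = {9, 13, 18, 19, 22, 28, 29, 32, 38}
Set B = {12, 14, 18, 30, 32, 40}
A ∩ B = {18, 32}
|A ∩ B| = 2

2


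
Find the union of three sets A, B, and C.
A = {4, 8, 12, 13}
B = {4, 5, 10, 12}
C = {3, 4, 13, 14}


Set A = {4, 8, 12, 13}
Set B = {4, 5, 10, 12}
Set C = {3, 4, 13, 14}
First, A ∪ B = {4, 5, 8, 10, 12, 13}
Then, (A ∪ B) ∪ C = {3, 4, 5, 8, 10, 12, 13, 14}

{3, 4, 5, 8, 10, 12, 13, 14}


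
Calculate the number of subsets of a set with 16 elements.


The set has 16 elements.
The power set contains all possible subsets.
|P(A)| = 2^|A| = 2^16 = 65536

65536


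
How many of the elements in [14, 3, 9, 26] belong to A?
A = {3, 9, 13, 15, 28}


Set A = {3, 9, 13, 15, 28}
Candidates: [14, 3, 9, 26]
Check each candidate:
14 ∉ A, 3 ∈ A, 9 ∈ A, 26 ∉ A
Count of candidates in A: 2

2


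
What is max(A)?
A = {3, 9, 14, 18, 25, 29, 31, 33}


Set A = {3, 9, 14, 18, 25, 29, 31, 33}
Elements in ascending order: 3, 9, 14, 18, 25, 29, 31, 33
The largest element is 33.

33


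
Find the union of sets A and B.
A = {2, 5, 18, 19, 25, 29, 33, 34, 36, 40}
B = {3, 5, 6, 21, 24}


Set A = {2, 5, 18, 19, 25, 29, 33, 34, 36, 40}
Set B = {3, 5, 6, 21, 24}
A ∪ B includes all elements in either set.
Elements from A: {2, 5, 18, 19, 25, 29, 33, 34, 36, 40}
Elements from B not already included: {3, 6, 21, 24}
A ∪ B = {2, 3, 5, 6, 18, 19, 21, 24, 25, 29, 33, 34, 36, 40}

{2, 3, 5, 6, 18, 19, 21, 24, 25, 29, 33, 34, 36, 40}


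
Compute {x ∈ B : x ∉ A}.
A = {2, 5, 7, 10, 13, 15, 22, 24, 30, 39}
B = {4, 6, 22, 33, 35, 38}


Set A = {2, 5, 7, 10, 13, 15, 22, 24, 30, 39}
Set B = {4, 6, 22, 33, 35, 38}
Check each element of B against A:
4 ∉ A (include), 6 ∉ A (include), 22 ∈ A, 33 ∉ A (include), 35 ∉ A (include), 38 ∉ A (include)
Elements of B not in A: {4, 6, 33, 35, 38}

{4, 6, 33, 35, 38}


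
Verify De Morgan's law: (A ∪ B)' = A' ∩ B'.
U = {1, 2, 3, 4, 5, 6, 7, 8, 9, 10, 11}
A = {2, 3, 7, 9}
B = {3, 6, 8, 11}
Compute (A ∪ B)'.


U = {1, 2, 3, 4, 5, 6, 7, 8, 9, 10, 11}
A = {2, 3, 7, 9}, B = {3, 6, 8, 11}
A ∪ B = {2, 3, 6, 7, 8, 9, 11}
(A ∪ B)' = U \ (A ∪ B) = {1, 4, 5, 10}
Verification via A' ∩ B': A' = {1, 4, 5, 6, 8, 10, 11}, B' = {1, 2, 4, 5, 7, 9, 10}
A' ∩ B' = {1, 4, 5, 10} ✓

{1, 4, 5, 10}


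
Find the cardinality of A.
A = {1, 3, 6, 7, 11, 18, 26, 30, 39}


Set A = {1, 3, 6, 7, 11, 18, 26, 30, 39}
Listing elements: 1, 3, 6, 7, 11, 18, 26, 30, 39
Counting: 9 elements
|A| = 9

9


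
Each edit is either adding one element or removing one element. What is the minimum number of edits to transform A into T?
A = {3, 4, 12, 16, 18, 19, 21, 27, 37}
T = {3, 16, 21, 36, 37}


Set A = {3, 4, 12, 16, 18, 19, 21, 27, 37}
Set T = {3, 16, 21, 36, 37}
Elements to remove from A (in A, not in T): {4, 12, 18, 19, 27} → 5 removals
Elements to add to A (in T, not in A): {36} → 1 additions
Total edits = 5 + 1 = 6

6


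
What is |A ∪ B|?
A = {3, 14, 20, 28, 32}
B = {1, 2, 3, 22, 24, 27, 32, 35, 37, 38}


Set A = {3, 14, 20, 28, 32}, |A| = 5
Set B = {1, 2, 3, 22, 24, 27, 32, 35, 37, 38}, |B| = 10
A ∩ B = {3, 32}, |A ∩ B| = 2
|A ∪ B| = |A| + |B| - |A ∩ B| = 5 + 10 - 2 = 13

13


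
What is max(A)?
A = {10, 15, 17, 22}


Set A = {10, 15, 17, 22}
Elements in ascending order: 10, 15, 17, 22
The largest element is 22.

22


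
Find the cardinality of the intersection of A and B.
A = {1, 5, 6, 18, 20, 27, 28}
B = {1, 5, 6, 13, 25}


Set A = {1, 5, 6, 18, 20, 27, 28}
Set B = {1, 5, 6, 13, 25}
A ∩ B = {1, 5, 6}
|A ∩ B| = 3

3


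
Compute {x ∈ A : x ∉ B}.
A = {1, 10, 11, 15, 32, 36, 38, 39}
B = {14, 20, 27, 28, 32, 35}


Set A = {1, 10, 11, 15, 32, 36, 38, 39}
Set B = {14, 20, 27, 28, 32, 35}
Check each element of A against B:
1 ∉ B (include), 10 ∉ B (include), 11 ∉ B (include), 15 ∉ B (include), 32 ∈ B, 36 ∉ B (include), 38 ∉ B (include), 39 ∉ B (include)
Elements of A not in B: {1, 10, 11, 15, 36, 38, 39}

{1, 10, 11, 15, 36, 38, 39}


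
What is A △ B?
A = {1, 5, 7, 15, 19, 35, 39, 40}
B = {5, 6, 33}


Set A = {1, 5, 7, 15, 19, 35, 39, 40}
Set B = {5, 6, 33}
A △ B = (A \ B) ∪ (B \ A)
Elements in A but not B: {1, 7, 15, 19, 35, 39, 40}
Elements in B but not A: {6, 33}
A △ B = {1, 6, 7, 15, 19, 33, 35, 39, 40}

{1, 6, 7, 15, 19, 33, 35, 39, 40}


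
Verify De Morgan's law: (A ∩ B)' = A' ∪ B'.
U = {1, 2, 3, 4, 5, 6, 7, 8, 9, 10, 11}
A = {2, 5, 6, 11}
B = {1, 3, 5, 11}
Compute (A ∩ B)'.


U = {1, 2, 3, 4, 5, 6, 7, 8, 9, 10, 11}
A = {2, 5, 6, 11}, B = {1, 3, 5, 11}
A ∩ B = {5, 11}
(A ∩ B)' = U \ (A ∩ B) = {1, 2, 3, 4, 6, 7, 8, 9, 10}
Verification via A' ∪ B': A' = {1, 3, 4, 7, 8, 9, 10}, B' = {2, 4, 6, 7, 8, 9, 10}
A' ∪ B' = {1, 2, 3, 4, 6, 7, 8, 9, 10} ✓

{1, 2, 3, 4, 6, 7, 8, 9, 10}


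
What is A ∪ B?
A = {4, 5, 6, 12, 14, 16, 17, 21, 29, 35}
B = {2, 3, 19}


Set A = {4, 5, 6, 12, 14, 16, 17, 21, 29, 35}
Set B = {2, 3, 19}
A ∪ B includes all elements in either set.
Elements from A: {4, 5, 6, 12, 14, 16, 17, 21, 29, 35}
Elements from B not already included: {2, 3, 19}
A ∪ B = {2, 3, 4, 5, 6, 12, 14, 16, 17, 19, 21, 29, 35}

{2, 3, 4, 5, 6, 12, 14, 16, 17, 19, 21, 29, 35}


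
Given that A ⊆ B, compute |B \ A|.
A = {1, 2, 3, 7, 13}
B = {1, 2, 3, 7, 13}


Set A = {1, 2, 3, 7, 13}, |A| = 5
Set B = {1, 2, 3, 7, 13}, |B| = 5
Since A ⊆ B: B \ A = {}
|B| - |A| = 5 - 5 = 0

0


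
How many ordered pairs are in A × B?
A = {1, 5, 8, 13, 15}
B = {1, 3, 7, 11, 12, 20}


Set A = {1, 5, 8, 13, 15} has 5 elements.
Set B = {1, 3, 7, 11, 12, 20} has 6 elements.
|A × B| = |A| × |B| = 5 × 6 = 30

30


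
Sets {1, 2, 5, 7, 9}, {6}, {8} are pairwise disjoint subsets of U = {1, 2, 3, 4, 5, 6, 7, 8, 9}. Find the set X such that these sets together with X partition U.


U = {1, 2, 3, 4, 5, 6, 7, 8, 9}
Shown blocks: {1, 2, 5, 7, 9}, {6}, {8}
A partition's blocks are pairwise disjoint and cover U, so the missing block = U \ (union of shown blocks).
Union of shown blocks: {1, 2, 5, 6, 7, 8, 9}
Missing block = U \ (union) = {3, 4}

{3, 4}


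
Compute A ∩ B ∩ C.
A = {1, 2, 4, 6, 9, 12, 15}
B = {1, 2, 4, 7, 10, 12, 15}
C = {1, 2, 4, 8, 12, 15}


Set A = {1, 2, 4, 6, 9, 12, 15}
Set B = {1, 2, 4, 7, 10, 12, 15}
Set C = {1, 2, 4, 8, 12, 15}
First, A ∩ B = {1, 2, 4, 12, 15}
Then, (A ∩ B) ∩ C = {1, 2, 4, 12, 15}

{1, 2, 4, 12, 15}


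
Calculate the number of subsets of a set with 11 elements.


The set has 11 elements.
The power set contains all possible subsets.
|P(A)| = 2^|A| = 2^11 = 2048

2048


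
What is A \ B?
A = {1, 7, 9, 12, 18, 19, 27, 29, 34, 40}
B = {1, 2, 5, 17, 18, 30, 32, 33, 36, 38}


Set A = {1, 7, 9, 12, 18, 19, 27, 29, 34, 40}
Set B = {1, 2, 5, 17, 18, 30, 32, 33, 36, 38}
A \ B includes elements in A that are not in B.
Check each element of A:
1 (in B, remove), 7 (not in B, keep), 9 (not in B, keep), 12 (not in B, keep), 18 (in B, remove), 19 (not in B, keep), 27 (not in B, keep), 29 (not in B, keep), 34 (not in B, keep), 40 (not in B, keep)
A \ B = {7, 9, 12, 19, 27, 29, 34, 40}

{7, 9, 12, 19, 27, 29, 34, 40}


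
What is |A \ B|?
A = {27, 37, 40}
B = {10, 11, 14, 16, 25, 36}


Set A = {27, 37, 40}
Set B = {10, 11, 14, 16, 25, 36}
A \ B = {27, 37, 40}
|A \ B| = 3

3


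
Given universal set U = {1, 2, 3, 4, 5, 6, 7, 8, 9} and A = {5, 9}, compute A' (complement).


Universal set U = {1, 2, 3, 4, 5, 6, 7, 8, 9}
Set A = {5, 9}
A' = U \ A = elements in U but not in A
Checking each element of U:
1 (not in A, include), 2 (not in A, include), 3 (not in A, include), 4 (not in A, include), 5 (in A, exclude), 6 (not in A, include), 7 (not in A, include), 8 (not in A, include), 9 (in A, exclude)
A' = {1, 2, 3, 4, 6, 7, 8}

{1, 2, 3, 4, 6, 7, 8}


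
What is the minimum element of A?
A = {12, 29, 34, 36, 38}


Set A = {12, 29, 34, 36, 38}
Elements in ascending order: 12, 29, 34, 36, 38
The smallest element is 12.

12


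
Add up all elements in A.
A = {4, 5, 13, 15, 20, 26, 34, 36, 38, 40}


Set A = {4, 5, 13, 15, 20, 26, 34, 36, 38, 40}
Sum = 4 + 5 + 13 + 15 + 20 + 26 + 34 + 36 + 38 + 40 = 231

231


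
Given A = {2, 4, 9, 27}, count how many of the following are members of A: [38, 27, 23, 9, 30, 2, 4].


Set A = {2, 4, 9, 27}
Candidates: [38, 27, 23, 9, 30, 2, 4]
Check each candidate:
38 ∉ A, 27 ∈ A, 23 ∉ A, 9 ∈ A, 30 ∉ A, 2 ∈ A, 4 ∈ A
Count of candidates in A: 4

4


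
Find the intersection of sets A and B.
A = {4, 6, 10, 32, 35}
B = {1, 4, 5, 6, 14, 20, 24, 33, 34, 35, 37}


Set A = {4, 6, 10, 32, 35}
Set B = {1, 4, 5, 6, 14, 20, 24, 33, 34, 35, 37}
A ∩ B includes only elements in both sets.
Check each element of A against B:
4 ✓, 6 ✓, 10 ✗, 32 ✗, 35 ✓
A ∩ B = {4, 6, 35}

{4, 6, 35}


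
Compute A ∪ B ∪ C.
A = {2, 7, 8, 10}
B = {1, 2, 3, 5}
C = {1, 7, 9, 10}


Set A = {2, 7, 8, 10}
Set B = {1, 2, 3, 5}
Set C = {1, 7, 9, 10}
First, A ∪ B = {1, 2, 3, 5, 7, 8, 10}
Then, (A ∪ B) ∪ C = {1, 2, 3, 5, 7, 8, 9, 10}

{1, 2, 3, 5, 7, 8, 9, 10}


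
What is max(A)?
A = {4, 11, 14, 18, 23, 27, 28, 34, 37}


Set A = {4, 11, 14, 18, 23, 27, 28, 34, 37}
Elements in ascending order: 4, 11, 14, 18, 23, 27, 28, 34, 37
The largest element is 37.

37


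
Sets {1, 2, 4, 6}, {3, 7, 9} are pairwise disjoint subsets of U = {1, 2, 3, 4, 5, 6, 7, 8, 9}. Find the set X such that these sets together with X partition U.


U = {1, 2, 3, 4, 5, 6, 7, 8, 9}
Shown blocks: {1, 2, 4, 6}, {3, 7, 9}
A partition's blocks are pairwise disjoint and cover U, so the missing block = U \ (union of shown blocks).
Union of shown blocks: {1, 2, 3, 4, 6, 7, 9}
Missing block = U \ (union) = {5, 8}

{5, 8}


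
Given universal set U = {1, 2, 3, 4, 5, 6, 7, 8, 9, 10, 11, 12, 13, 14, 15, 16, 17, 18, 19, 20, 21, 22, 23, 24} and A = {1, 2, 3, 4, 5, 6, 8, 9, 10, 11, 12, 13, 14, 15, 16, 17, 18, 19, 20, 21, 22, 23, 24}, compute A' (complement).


Universal set U = {1, 2, 3, 4, 5, 6, 7, 8, 9, 10, 11, 12, 13, 14, 15, 16, 17, 18, 19, 20, 21, 22, 23, 24}
Set A = {1, 2, 3, 4, 5, 6, 8, 9, 10, 11, 12, 13, 14, 15, 16, 17, 18, 19, 20, 21, 22, 23, 24}
A' = U \ A = elements in U but not in A
Checking each element of U:
1 (in A, exclude), 2 (in A, exclude), 3 (in A, exclude), 4 (in A, exclude), 5 (in A, exclude), 6 (in A, exclude), 7 (not in A, include), 8 (in A, exclude), 9 (in A, exclude), 10 (in A, exclude), 11 (in A, exclude), 12 (in A, exclude), 13 (in A, exclude), 14 (in A, exclude), 15 (in A, exclude), 16 (in A, exclude), 17 (in A, exclude), 18 (in A, exclude), 19 (in A, exclude), 20 (in A, exclude), 21 (in A, exclude), 22 (in A, exclude), 23 (in A, exclude), 24 (in A, exclude)
A' = {7}

{7}


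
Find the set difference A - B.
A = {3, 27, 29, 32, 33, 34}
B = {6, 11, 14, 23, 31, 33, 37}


Set A = {3, 27, 29, 32, 33, 34}
Set B = {6, 11, 14, 23, 31, 33, 37}
A \ B includes elements in A that are not in B.
Check each element of A:
3 (not in B, keep), 27 (not in B, keep), 29 (not in B, keep), 32 (not in B, keep), 33 (in B, remove), 34 (not in B, keep)
A \ B = {3, 27, 29, 32, 34}

{3, 27, 29, 32, 34}


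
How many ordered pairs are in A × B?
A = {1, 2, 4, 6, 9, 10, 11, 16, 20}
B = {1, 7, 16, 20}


Set A = {1, 2, 4, 6, 9, 10, 11, 16, 20} has 9 elements.
Set B = {1, 7, 16, 20} has 4 elements.
|A × B| = |A| × |B| = 9 × 4 = 36

36


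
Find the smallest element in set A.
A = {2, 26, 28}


Set A = {2, 26, 28}
Elements in ascending order: 2, 26, 28
The smallest element is 2.

2


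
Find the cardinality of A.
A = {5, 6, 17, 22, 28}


Set A = {5, 6, 17, 22, 28}
Listing elements: 5, 6, 17, 22, 28
Counting: 5 elements
|A| = 5

5


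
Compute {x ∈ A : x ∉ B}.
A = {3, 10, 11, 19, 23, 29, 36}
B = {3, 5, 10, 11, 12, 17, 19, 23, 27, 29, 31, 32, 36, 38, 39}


Set A = {3, 10, 11, 19, 23, 29, 36}
Set B = {3, 5, 10, 11, 12, 17, 19, 23, 27, 29, 31, 32, 36, 38, 39}
Check each element of A against B:
3 ∈ B, 10 ∈ B, 11 ∈ B, 19 ∈ B, 23 ∈ B, 29 ∈ B, 36 ∈ B
Elements of A not in B: {}

{}


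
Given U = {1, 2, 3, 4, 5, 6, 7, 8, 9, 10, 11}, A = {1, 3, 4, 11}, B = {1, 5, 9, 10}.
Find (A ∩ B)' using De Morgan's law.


U = {1, 2, 3, 4, 5, 6, 7, 8, 9, 10, 11}
A = {1, 3, 4, 11}, B = {1, 5, 9, 10}
A ∩ B = {1}
(A ∩ B)' = U \ (A ∩ B) = {2, 3, 4, 5, 6, 7, 8, 9, 10, 11}
Verification via A' ∪ B': A' = {2, 5, 6, 7, 8, 9, 10}, B' = {2, 3, 4, 6, 7, 8, 11}
A' ∪ B' = {2, 3, 4, 5, 6, 7, 8, 9, 10, 11} ✓

{2, 3, 4, 5, 6, 7, 8, 9, 10, 11}


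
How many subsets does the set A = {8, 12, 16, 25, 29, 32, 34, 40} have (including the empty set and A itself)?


Set A = {8, 12, 16, 25, 29, 32, 34, 40}
|A| = 8
The power set P(A) contains all subsets of A.
|P(A)| = 2^|A| = 2^8 = 256

256


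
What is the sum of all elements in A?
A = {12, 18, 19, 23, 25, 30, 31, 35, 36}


Set A = {12, 18, 19, 23, 25, 30, 31, 35, 36}
Sum = 12 + 18 + 19 + 23 + 25 + 30 + 31 + 35 + 36 = 229

229


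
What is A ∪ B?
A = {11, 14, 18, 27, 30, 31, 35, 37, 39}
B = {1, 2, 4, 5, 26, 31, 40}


Set A = {11, 14, 18, 27, 30, 31, 35, 37, 39}
Set B = {1, 2, 4, 5, 26, 31, 40}
A ∪ B includes all elements in either set.
Elements from A: {11, 14, 18, 27, 30, 31, 35, 37, 39}
Elements from B not already included: {1, 2, 4, 5, 26, 40}
A ∪ B = {1, 2, 4, 5, 11, 14, 18, 26, 27, 30, 31, 35, 37, 39, 40}

{1, 2, 4, 5, 11, 14, 18, 26, 27, 30, 31, 35, 37, 39, 40}


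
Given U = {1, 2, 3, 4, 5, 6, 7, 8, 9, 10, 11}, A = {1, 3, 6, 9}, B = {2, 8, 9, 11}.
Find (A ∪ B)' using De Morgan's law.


U = {1, 2, 3, 4, 5, 6, 7, 8, 9, 10, 11}
A = {1, 3, 6, 9}, B = {2, 8, 9, 11}
A ∪ B = {1, 2, 3, 6, 8, 9, 11}
(A ∪ B)' = U \ (A ∪ B) = {4, 5, 7, 10}
Verification via A' ∩ B': A' = {2, 4, 5, 7, 8, 10, 11}, B' = {1, 3, 4, 5, 6, 7, 10}
A' ∩ B' = {4, 5, 7, 10} ✓

{4, 5, 7, 10}


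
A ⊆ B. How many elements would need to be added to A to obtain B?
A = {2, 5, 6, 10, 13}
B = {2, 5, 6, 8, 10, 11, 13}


Set A = {2, 5, 6, 10, 13}, |A| = 5
Set B = {2, 5, 6, 8, 10, 11, 13}, |B| = 7
Since A ⊆ B: B \ A = {8, 11}
|B| - |A| = 7 - 5 = 2

2


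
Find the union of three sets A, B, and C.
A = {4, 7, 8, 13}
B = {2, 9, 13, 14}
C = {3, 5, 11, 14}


Set A = {4, 7, 8, 13}
Set B = {2, 9, 13, 14}
Set C = {3, 5, 11, 14}
First, A ∪ B = {2, 4, 7, 8, 9, 13, 14}
Then, (A ∪ B) ∪ C = {2, 3, 4, 5, 7, 8, 9, 11, 13, 14}

{2, 3, 4, 5, 7, 8, 9, 11, 13, 14}


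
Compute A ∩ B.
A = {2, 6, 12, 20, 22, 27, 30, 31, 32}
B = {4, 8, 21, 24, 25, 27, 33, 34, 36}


Set A = {2, 6, 12, 20, 22, 27, 30, 31, 32}
Set B = {4, 8, 21, 24, 25, 27, 33, 34, 36}
A ∩ B includes only elements in both sets.
Check each element of A against B:
2 ✗, 6 ✗, 12 ✗, 20 ✗, 22 ✗, 27 ✓, 30 ✗, 31 ✗, 32 ✗
A ∩ B = {27}

{27}


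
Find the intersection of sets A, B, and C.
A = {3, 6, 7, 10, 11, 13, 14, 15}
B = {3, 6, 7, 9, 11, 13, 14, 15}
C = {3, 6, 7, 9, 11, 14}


Set A = {3, 6, 7, 10, 11, 13, 14, 15}
Set B = {3, 6, 7, 9, 11, 13, 14, 15}
Set C = {3, 6, 7, 9, 11, 14}
First, A ∩ B = {3, 6, 7, 11, 13, 14, 15}
Then, (A ∩ B) ∩ C = {3, 6, 7, 11, 14}

{3, 6, 7, 11, 14}


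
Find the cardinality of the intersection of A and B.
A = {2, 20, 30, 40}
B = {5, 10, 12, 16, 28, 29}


Set A = {2, 20, 30, 40}
Set B = {5, 10, 12, 16, 28, 29}
A ∩ B = {}
|A ∩ B| = 0

0


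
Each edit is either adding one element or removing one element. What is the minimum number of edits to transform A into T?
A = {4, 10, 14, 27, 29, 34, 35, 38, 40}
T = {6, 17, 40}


Set A = {4, 10, 14, 27, 29, 34, 35, 38, 40}
Set T = {6, 17, 40}
Elements to remove from A (in A, not in T): {4, 10, 14, 27, 29, 34, 35, 38} → 8 removals
Elements to add to A (in T, not in A): {6, 17} → 2 additions
Total edits = 8 + 2 = 10

10


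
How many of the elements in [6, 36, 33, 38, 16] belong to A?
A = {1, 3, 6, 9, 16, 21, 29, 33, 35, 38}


Set A = {1, 3, 6, 9, 16, 21, 29, 33, 35, 38}
Candidates: [6, 36, 33, 38, 16]
Check each candidate:
6 ∈ A, 36 ∉ A, 33 ∈ A, 38 ∈ A, 16 ∈ A
Count of candidates in A: 4

4


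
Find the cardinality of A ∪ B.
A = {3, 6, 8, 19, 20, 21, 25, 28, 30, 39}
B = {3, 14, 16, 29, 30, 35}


Set A = {3, 6, 8, 19, 20, 21, 25, 28, 30, 39}, |A| = 10
Set B = {3, 14, 16, 29, 30, 35}, |B| = 6
A ∩ B = {3, 30}, |A ∩ B| = 2
|A ∪ B| = |A| + |B| - |A ∩ B| = 10 + 6 - 2 = 14

14


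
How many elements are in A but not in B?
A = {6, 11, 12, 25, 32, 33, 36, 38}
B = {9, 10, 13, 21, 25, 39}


Set A = {6, 11, 12, 25, 32, 33, 36, 38}
Set B = {9, 10, 13, 21, 25, 39}
A \ B = {6, 11, 12, 32, 33, 36, 38}
|A \ B| = 7

7


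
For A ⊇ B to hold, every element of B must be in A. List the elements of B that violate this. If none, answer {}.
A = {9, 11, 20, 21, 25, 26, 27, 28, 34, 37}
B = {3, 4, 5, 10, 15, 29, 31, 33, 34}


Set A = {9, 11, 20, 21, 25, 26, 27, 28, 34, 37}
Set B = {3, 4, 5, 10, 15, 29, 31, 33, 34}
Check each element of B against A:
3 ∉ A (include), 4 ∉ A (include), 5 ∉ A (include), 10 ∉ A (include), 15 ∉ A (include), 29 ∉ A (include), 31 ∉ A (include), 33 ∉ A (include), 34 ∈ A
Elements of B not in A: {3, 4, 5, 10, 15, 29, 31, 33}

{3, 4, 5, 10, 15, 29, 31, 33}


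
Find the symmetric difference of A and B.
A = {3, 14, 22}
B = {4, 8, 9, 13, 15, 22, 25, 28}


Set A = {3, 14, 22}
Set B = {4, 8, 9, 13, 15, 22, 25, 28}
A △ B = (A \ B) ∪ (B \ A)
Elements in A but not B: {3, 14}
Elements in B but not A: {4, 8, 9, 13, 15, 25, 28}
A △ B = {3, 4, 8, 9, 13, 14, 15, 25, 28}

{3, 4, 8, 9, 13, 14, 15, 25, 28}


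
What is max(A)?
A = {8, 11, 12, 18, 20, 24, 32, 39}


Set A = {8, 11, 12, 18, 20, 24, 32, 39}
Elements in ascending order: 8, 11, 12, 18, 20, 24, 32, 39
The largest element is 39.

39


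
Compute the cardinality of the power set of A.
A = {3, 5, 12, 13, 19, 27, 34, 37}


Set A = {3, 5, 12, 13, 19, 27, 34, 37}
|A| = 8
The power set P(A) contains all subsets of A.
|P(A)| = 2^|A| = 2^8 = 256

256


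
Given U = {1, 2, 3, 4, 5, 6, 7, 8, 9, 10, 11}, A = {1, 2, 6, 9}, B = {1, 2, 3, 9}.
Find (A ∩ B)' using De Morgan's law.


U = {1, 2, 3, 4, 5, 6, 7, 8, 9, 10, 11}
A = {1, 2, 6, 9}, B = {1, 2, 3, 9}
A ∩ B = {1, 2, 9}
(A ∩ B)' = U \ (A ∩ B) = {3, 4, 5, 6, 7, 8, 10, 11}
Verification via A' ∪ B': A' = {3, 4, 5, 7, 8, 10, 11}, B' = {4, 5, 6, 7, 8, 10, 11}
A' ∪ B' = {3, 4, 5, 6, 7, 8, 10, 11} ✓

{3, 4, 5, 6, 7, 8, 10, 11}


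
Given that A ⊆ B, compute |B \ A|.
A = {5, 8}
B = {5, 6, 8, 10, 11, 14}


Set A = {5, 8}, |A| = 2
Set B = {5, 6, 8, 10, 11, 14}, |B| = 6
Since A ⊆ B: B \ A = {6, 10, 11, 14}
|B| - |A| = 6 - 2 = 4

4


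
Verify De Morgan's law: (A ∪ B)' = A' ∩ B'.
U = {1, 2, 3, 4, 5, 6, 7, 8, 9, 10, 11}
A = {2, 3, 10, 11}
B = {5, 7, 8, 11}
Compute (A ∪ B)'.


U = {1, 2, 3, 4, 5, 6, 7, 8, 9, 10, 11}
A = {2, 3, 10, 11}, B = {5, 7, 8, 11}
A ∪ B = {2, 3, 5, 7, 8, 10, 11}
(A ∪ B)' = U \ (A ∪ B) = {1, 4, 6, 9}
Verification via A' ∩ B': A' = {1, 4, 5, 6, 7, 8, 9}, B' = {1, 2, 3, 4, 6, 9, 10}
A' ∩ B' = {1, 4, 6, 9} ✓

{1, 4, 6, 9}


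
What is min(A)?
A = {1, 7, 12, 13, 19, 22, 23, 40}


Set A = {1, 7, 12, 13, 19, 22, 23, 40}
Elements in ascending order: 1, 7, 12, 13, 19, 22, 23, 40
The smallest element is 1.

1


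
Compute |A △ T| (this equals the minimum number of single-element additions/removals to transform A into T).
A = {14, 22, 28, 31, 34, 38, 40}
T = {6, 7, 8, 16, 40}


Set A = {14, 22, 28, 31, 34, 38, 40}
Set T = {6, 7, 8, 16, 40}
Elements to remove from A (in A, not in T): {14, 22, 28, 31, 34, 38} → 6 removals
Elements to add to A (in T, not in A): {6, 7, 8, 16} → 4 additions
Total edits = 6 + 4 = 10

10


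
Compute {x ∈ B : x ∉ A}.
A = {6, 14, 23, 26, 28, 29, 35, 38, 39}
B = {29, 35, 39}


Set A = {6, 14, 23, 26, 28, 29, 35, 38, 39}
Set B = {29, 35, 39}
Check each element of B against A:
29 ∈ A, 35 ∈ A, 39 ∈ A
Elements of B not in A: {}

{}


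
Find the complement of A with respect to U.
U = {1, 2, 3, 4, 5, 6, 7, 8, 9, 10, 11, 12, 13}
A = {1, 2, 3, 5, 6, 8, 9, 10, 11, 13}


Universal set U = {1, 2, 3, 4, 5, 6, 7, 8, 9, 10, 11, 12, 13}
Set A = {1, 2, 3, 5, 6, 8, 9, 10, 11, 13}
A' = U \ A = elements in U but not in A
Checking each element of U:
1 (in A, exclude), 2 (in A, exclude), 3 (in A, exclude), 4 (not in A, include), 5 (in A, exclude), 6 (in A, exclude), 7 (not in A, include), 8 (in A, exclude), 9 (in A, exclude), 10 (in A, exclude), 11 (in A, exclude), 12 (not in A, include), 13 (in A, exclude)
A' = {4, 7, 12}

{4, 7, 12}


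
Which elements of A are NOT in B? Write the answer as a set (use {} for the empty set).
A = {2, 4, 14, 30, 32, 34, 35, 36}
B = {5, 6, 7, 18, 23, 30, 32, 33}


Set A = {2, 4, 14, 30, 32, 34, 35, 36}
Set B = {5, 6, 7, 18, 23, 30, 32, 33}
Check each element of A against B:
2 ∉ B (include), 4 ∉ B (include), 14 ∉ B (include), 30 ∈ B, 32 ∈ B, 34 ∉ B (include), 35 ∉ B (include), 36 ∉ B (include)
Elements of A not in B: {2, 4, 14, 34, 35, 36}

{2, 4, 14, 34, 35, 36}


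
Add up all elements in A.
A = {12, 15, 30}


Set A = {12, 15, 30}
Sum = 12 + 15 + 30 = 57

57


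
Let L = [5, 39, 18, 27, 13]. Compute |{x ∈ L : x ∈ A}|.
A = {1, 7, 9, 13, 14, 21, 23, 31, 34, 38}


Set A = {1, 7, 9, 13, 14, 21, 23, 31, 34, 38}
Candidates: [5, 39, 18, 27, 13]
Check each candidate:
5 ∉ A, 39 ∉ A, 18 ∉ A, 27 ∉ A, 13 ∈ A
Count of candidates in A: 1

1


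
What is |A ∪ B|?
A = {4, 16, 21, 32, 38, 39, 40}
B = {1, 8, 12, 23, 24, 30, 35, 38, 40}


Set A = {4, 16, 21, 32, 38, 39, 40}, |A| = 7
Set B = {1, 8, 12, 23, 24, 30, 35, 38, 40}, |B| = 9
A ∩ B = {38, 40}, |A ∩ B| = 2
|A ∪ B| = |A| + |B| - |A ∩ B| = 7 + 9 - 2 = 14

14


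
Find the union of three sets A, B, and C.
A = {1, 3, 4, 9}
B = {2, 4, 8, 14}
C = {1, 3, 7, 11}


Set A = {1, 3, 4, 9}
Set B = {2, 4, 8, 14}
Set C = {1, 3, 7, 11}
First, A ∪ B = {1, 2, 3, 4, 8, 9, 14}
Then, (A ∪ B) ∪ C = {1, 2, 3, 4, 7, 8, 9, 11, 14}

{1, 2, 3, 4, 7, 8, 9, 11, 14}


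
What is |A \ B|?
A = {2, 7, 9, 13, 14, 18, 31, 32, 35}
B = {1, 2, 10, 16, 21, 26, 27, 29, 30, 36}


Set A = {2, 7, 9, 13, 14, 18, 31, 32, 35}
Set B = {1, 2, 10, 16, 21, 26, 27, 29, 30, 36}
A \ B = {7, 9, 13, 14, 18, 31, 32, 35}
|A \ B| = 8

8


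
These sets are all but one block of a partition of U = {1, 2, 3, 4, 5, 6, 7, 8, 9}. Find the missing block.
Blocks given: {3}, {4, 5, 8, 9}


U = {1, 2, 3, 4, 5, 6, 7, 8, 9}
Shown blocks: {3}, {4, 5, 8, 9}
A partition's blocks are pairwise disjoint and cover U, so the missing block = U \ (union of shown blocks).
Union of shown blocks: {3, 4, 5, 8, 9}
Missing block = U \ (union) = {1, 2, 6, 7}

{1, 2, 6, 7}


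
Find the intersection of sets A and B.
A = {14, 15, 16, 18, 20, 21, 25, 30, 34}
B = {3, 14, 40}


Set A = {14, 15, 16, 18, 20, 21, 25, 30, 34}
Set B = {3, 14, 40}
A ∩ B includes only elements in both sets.
Check each element of A against B:
14 ✓, 15 ✗, 16 ✗, 18 ✗, 20 ✗, 21 ✗, 25 ✗, 30 ✗, 34 ✗
A ∩ B = {14}

{14}


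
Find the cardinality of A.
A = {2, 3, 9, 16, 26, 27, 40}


Set A = {2, 3, 9, 16, 26, 27, 40}
Listing elements: 2, 3, 9, 16, 26, 27, 40
Counting: 7 elements
|A| = 7

7


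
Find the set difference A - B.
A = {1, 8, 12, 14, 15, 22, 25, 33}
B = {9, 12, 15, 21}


Set A = {1, 8, 12, 14, 15, 22, 25, 33}
Set B = {9, 12, 15, 21}
A \ B includes elements in A that are not in B.
Check each element of A:
1 (not in B, keep), 8 (not in B, keep), 12 (in B, remove), 14 (not in B, keep), 15 (in B, remove), 22 (not in B, keep), 25 (not in B, keep), 33 (not in B, keep)
A \ B = {1, 8, 14, 22, 25, 33}

{1, 8, 14, 22, 25, 33}


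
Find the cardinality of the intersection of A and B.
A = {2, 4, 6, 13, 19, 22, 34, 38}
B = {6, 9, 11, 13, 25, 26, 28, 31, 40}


Set A = {2, 4, 6, 13, 19, 22, 34, 38}
Set B = {6, 9, 11, 13, 25, 26, 28, 31, 40}
A ∩ B = {6, 13}
|A ∩ B| = 2

2


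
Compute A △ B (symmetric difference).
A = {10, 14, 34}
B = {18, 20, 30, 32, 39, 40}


Set A = {10, 14, 34}
Set B = {18, 20, 30, 32, 39, 40}
A △ B = (A \ B) ∪ (B \ A)
Elements in A but not B: {10, 14, 34}
Elements in B but not A: {18, 20, 30, 32, 39, 40}
A △ B = {10, 14, 18, 20, 30, 32, 34, 39, 40}

{10, 14, 18, 20, 30, 32, 34, 39, 40}


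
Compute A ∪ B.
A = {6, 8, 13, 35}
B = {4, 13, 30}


Set A = {6, 8, 13, 35}
Set B = {4, 13, 30}
A ∪ B includes all elements in either set.
Elements from A: {6, 8, 13, 35}
Elements from B not already included: {4, 30}
A ∪ B = {4, 6, 8, 13, 30, 35}

{4, 6, 8, 13, 30, 35}


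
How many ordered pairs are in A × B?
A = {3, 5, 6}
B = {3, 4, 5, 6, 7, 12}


Set A = {3, 5, 6} has 3 elements.
Set B = {3, 4, 5, 6, 7, 12} has 6 elements.
|A × B| = |A| × |B| = 3 × 6 = 18

18


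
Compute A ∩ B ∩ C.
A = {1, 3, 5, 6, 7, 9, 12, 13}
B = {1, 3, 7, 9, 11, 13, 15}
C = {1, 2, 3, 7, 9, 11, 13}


Set A = {1, 3, 5, 6, 7, 9, 12, 13}
Set B = {1, 3, 7, 9, 11, 13, 15}
Set C = {1, 2, 3, 7, 9, 11, 13}
First, A ∩ B = {1, 3, 7, 9, 13}
Then, (A ∩ B) ∩ C = {1, 3, 7, 9, 13}

{1, 3, 7, 9, 13}


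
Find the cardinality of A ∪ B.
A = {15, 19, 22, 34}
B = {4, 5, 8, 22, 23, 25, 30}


Set A = {15, 19, 22, 34}, |A| = 4
Set B = {4, 5, 8, 22, 23, 25, 30}, |B| = 7
A ∩ B = {22}, |A ∩ B| = 1
|A ∪ B| = |A| + |B| - |A ∩ B| = 4 + 7 - 1 = 10

10


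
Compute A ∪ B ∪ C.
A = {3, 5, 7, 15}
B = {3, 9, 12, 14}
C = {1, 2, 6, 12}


Set A = {3, 5, 7, 15}
Set B = {3, 9, 12, 14}
Set C = {1, 2, 6, 12}
First, A ∪ B = {3, 5, 7, 9, 12, 14, 15}
Then, (A ∪ B) ∪ C = {1, 2, 3, 5, 6, 7, 9, 12, 14, 15}

{1, 2, 3, 5, 6, 7, 9, 12, 14, 15}


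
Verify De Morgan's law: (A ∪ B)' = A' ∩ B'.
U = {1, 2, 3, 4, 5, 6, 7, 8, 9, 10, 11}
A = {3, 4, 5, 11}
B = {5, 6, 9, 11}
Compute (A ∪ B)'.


U = {1, 2, 3, 4, 5, 6, 7, 8, 9, 10, 11}
A = {3, 4, 5, 11}, B = {5, 6, 9, 11}
A ∪ B = {3, 4, 5, 6, 9, 11}
(A ∪ B)' = U \ (A ∪ B) = {1, 2, 7, 8, 10}
Verification via A' ∩ B': A' = {1, 2, 6, 7, 8, 9, 10}, B' = {1, 2, 3, 4, 7, 8, 10}
A' ∩ B' = {1, 2, 7, 8, 10} ✓

{1, 2, 7, 8, 10}


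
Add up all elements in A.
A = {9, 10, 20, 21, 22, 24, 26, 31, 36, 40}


Set A = {9, 10, 20, 21, 22, 24, 26, 31, 36, 40}
Sum = 9 + 10 + 20 + 21 + 22 + 24 + 26 + 31 + 36 + 40 = 239

239


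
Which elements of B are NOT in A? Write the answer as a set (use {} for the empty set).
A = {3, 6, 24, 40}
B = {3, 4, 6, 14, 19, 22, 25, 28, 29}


Set A = {3, 6, 24, 40}
Set B = {3, 4, 6, 14, 19, 22, 25, 28, 29}
Check each element of B against A:
3 ∈ A, 4 ∉ A (include), 6 ∈ A, 14 ∉ A (include), 19 ∉ A (include), 22 ∉ A (include), 25 ∉ A (include), 28 ∉ A (include), 29 ∉ A (include)
Elements of B not in A: {4, 14, 19, 22, 25, 28, 29}

{4, 14, 19, 22, 25, 28, 29}


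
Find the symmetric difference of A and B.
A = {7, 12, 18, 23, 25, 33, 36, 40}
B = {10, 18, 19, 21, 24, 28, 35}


Set A = {7, 12, 18, 23, 25, 33, 36, 40}
Set B = {10, 18, 19, 21, 24, 28, 35}
A △ B = (A \ B) ∪ (B \ A)
Elements in A but not B: {7, 12, 23, 25, 33, 36, 40}
Elements in B but not A: {10, 19, 21, 24, 28, 35}
A △ B = {7, 10, 12, 19, 21, 23, 24, 25, 28, 33, 35, 36, 40}

{7, 10, 12, 19, 21, 23, 24, 25, 28, 33, 35, 36, 40}


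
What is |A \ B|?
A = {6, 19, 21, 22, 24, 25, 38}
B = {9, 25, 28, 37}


Set A = {6, 19, 21, 22, 24, 25, 38}
Set B = {9, 25, 28, 37}
A \ B = {6, 19, 21, 22, 24, 38}
|A \ B| = 6

6


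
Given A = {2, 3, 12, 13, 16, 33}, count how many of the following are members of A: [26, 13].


Set A = {2, 3, 12, 13, 16, 33}
Candidates: [26, 13]
Check each candidate:
26 ∉ A, 13 ∈ A
Count of candidates in A: 1

1


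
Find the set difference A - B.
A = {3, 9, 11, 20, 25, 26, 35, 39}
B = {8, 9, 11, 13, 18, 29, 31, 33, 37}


Set A = {3, 9, 11, 20, 25, 26, 35, 39}
Set B = {8, 9, 11, 13, 18, 29, 31, 33, 37}
A \ B includes elements in A that are not in B.
Check each element of A:
3 (not in B, keep), 9 (in B, remove), 11 (in B, remove), 20 (not in B, keep), 25 (not in B, keep), 26 (not in B, keep), 35 (not in B, keep), 39 (not in B, keep)
A \ B = {3, 20, 25, 26, 35, 39}

{3, 20, 25, 26, 35, 39}


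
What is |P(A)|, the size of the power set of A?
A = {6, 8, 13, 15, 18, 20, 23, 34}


Set A = {6, 8, 13, 15, 18, 20, 23, 34}
|A| = 8
The power set P(A) contains all subsets of A.
|P(A)| = 2^|A| = 2^8 = 256

256


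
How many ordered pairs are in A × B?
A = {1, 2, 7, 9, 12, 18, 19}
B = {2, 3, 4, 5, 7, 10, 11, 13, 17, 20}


Set A = {1, 2, 7, 9, 12, 18, 19} has 7 elements.
Set B = {2, 3, 4, 5, 7, 10, 11, 13, 17, 20} has 10 elements.
|A × B| = |A| × |B| = 7 × 10 = 70

70


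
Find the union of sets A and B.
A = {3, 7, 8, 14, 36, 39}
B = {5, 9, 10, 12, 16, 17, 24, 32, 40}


Set A = {3, 7, 8, 14, 36, 39}
Set B = {5, 9, 10, 12, 16, 17, 24, 32, 40}
A ∪ B includes all elements in either set.
Elements from A: {3, 7, 8, 14, 36, 39}
Elements from B not already included: {5, 9, 10, 12, 16, 17, 24, 32, 40}
A ∪ B = {3, 5, 7, 8, 9, 10, 12, 14, 16, 17, 24, 32, 36, 39, 40}

{3, 5, 7, 8, 9, 10, 12, 14, 16, 17, 24, 32, 36, 39, 40}


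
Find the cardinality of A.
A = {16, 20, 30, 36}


Set A = {16, 20, 30, 36}
Listing elements: 16, 20, 30, 36
Counting: 4 elements
|A| = 4

4


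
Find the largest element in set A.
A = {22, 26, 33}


Set A = {22, 26, 33}
Elements in ascending order: 22, 26, 33
The largest element is 33.

33


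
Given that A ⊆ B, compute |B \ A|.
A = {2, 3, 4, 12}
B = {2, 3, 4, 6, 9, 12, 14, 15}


Set A = {2, 3, 4, 12}, |A| = 4
Set B = {2, 3, 4, 6, 9, 12, 14, 15}, |B| = 8
Since A ⊆ B: B \ A = {6, 9, 14, 15}
|B| - |A| = 8 - 4 = 4

4


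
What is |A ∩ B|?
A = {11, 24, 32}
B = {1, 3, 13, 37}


Set A = {11, 24, 32}
Set B = {1, 3, 13, 37}
A ∩ B = {}
|A ∩ B| = 0

0


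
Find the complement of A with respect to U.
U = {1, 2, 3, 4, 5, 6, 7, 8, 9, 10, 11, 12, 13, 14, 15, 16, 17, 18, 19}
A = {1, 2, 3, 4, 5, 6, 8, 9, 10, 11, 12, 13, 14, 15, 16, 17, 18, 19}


Universal set U = {1, 2, 3, 4, 5, 6, 7, 8, 9, 10, 11, 12, 13, 14, 15, 16, 17, 18, 19}
Set A = {1, 2, 3, 4, 5, 6, 8, 9, 10, 11, 12, 13, 14, 15, 16, 17, 18, 19}
A' = U \ A = elements in U but not in A
Checking each element of U:
1 (in A, exclude), 2 (in A, exclude), 3 (in A, exclude), 4 (in A, exclude), 5 (in A, exclude), 6 (in A, exclude), 7 (not in A, include), 8 (in A, exclude), 9 (in A, exclude), 10 (in A, exclude), 11 (in A, exclude), 12 (in A, exclude), 13 (in A, exclude), 14 (in A, exclude), 15 (in A, exclude), 16 (in A, exclude), 17 (in A, exclude), 18 (in A, exclude), 19 (in A, exclude)
A' = {7}

{7}


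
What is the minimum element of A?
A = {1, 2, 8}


Set A = {1, 2, 8}
Elements in ascending order: 1, 2, 8
The smallest element is 1.

1


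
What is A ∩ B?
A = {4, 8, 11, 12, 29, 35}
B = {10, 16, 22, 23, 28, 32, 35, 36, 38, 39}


Set A = {4, 8, 11, 12, 29, 35}
Set B = {10, 16, 22, 23, 28, 32, 35, 36, 38, 39}
A ∩ B includes only elements in both sets.
Check each element of A against B:
4 ✗, 8 ✗, 11 ✗, 12 ✗, 29 ✗, 35 ✓
A ∩ B = {35}

{35}


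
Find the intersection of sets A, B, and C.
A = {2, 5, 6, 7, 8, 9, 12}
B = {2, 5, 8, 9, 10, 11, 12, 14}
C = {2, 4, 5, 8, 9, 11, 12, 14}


Set A = {2, 5, 6, 7, 8, 9, 12}
Set B = {2, 5, 8, 9, 10, 11, 12, 14}
Set C = {2, 4, 5, 8, 9, 11, 12, 14}
First, A ∩ B = {2, 5, 8, 9, 12}
Then, (A ∩ B) ∩ C = {2, 5, 8, 9, 12}

{2, 5, 8, 9, 12}
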